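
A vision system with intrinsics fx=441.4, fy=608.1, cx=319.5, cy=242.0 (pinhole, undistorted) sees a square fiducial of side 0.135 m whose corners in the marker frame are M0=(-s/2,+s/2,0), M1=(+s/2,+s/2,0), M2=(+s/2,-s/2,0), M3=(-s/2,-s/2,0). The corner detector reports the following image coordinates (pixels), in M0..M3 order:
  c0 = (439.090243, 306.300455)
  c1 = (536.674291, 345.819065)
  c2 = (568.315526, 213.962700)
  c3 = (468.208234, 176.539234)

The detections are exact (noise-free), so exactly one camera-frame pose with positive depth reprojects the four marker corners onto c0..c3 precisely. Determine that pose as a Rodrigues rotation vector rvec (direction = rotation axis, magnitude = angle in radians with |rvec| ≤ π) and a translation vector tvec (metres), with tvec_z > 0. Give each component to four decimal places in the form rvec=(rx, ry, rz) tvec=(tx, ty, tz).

Intrinsics K: fx=441.4, fy=608.1, cx=319.5, cy=242.0
Marker side s = 0.135 m; corners in marker frame (Z=0):
  M0 = (-0.0675, +0.0675, 0)
  M1 = (+0.0675, +0.0675, 0)
  M2 = (+0.0675, -0.0675, 0)
  M3 = (-0.0675, -0.0675, 0)
Detected image corners:
  c0 = (439.090243, 306.300455) px
  c1 = (536.674291, 345.819065) px
  c2 = (568.315526, 213.962700) px
  c3 = (468.208234, 176.539234) px
Planar DLT: solve 8×8 A·h = b for H (H[2,2]=1):
  H  [+651.70611 -154.51676 +502.39543]
  H  [+243.38874 +1005.35508 +261.06582]
  H  [-0.15981 +0.13997 +1.00000]
B = K⁻¹H; ‖b₁‖=1.666001, ‖b₂‖=1.666001; λ = 2/(‖b₁‖+‖b₂‖) = 0.600240, sign → tz>0 ⇒ λ=+0.600240
r₁ = λ·B[:,0] = (+0.95566,+0.27842,-0.09592); r₂ = λ·B[:,1] = (-0.27093,+0.95892,+0.08402)
r₃ = r₁×r₂ = (+0.11538,-0.05430,+0.99184); SVD([r₁ r₂ r₃]) → R = UVᵀ:
  R  [+0.95566 -0.27093 +0.11538]
  R  [+0.27842 +0.95892 -0.05430]
  R  [-0.09592 +0.08402 +0.99184]
t = (+0.24871, +0.01882, +0.60024) m
tr R = 2.906419; θ = arccos((tr R − 1)/2) = 0.307116 rad = 17.596°
axis k = ((R−Rᵀ)₃₂, (R−Rᵀ)₁₃, (R−Rᵀ)₂₁) / (2 sinθ) = (+0.228772, +0.349474, +0.908587)
rvec = θ·k = (+0.070259, +0.107329, +0.279042)

rvec=(0.0703, 0.1073, 0.2790) tvec=(0.2487, 0.0188, 0.6002)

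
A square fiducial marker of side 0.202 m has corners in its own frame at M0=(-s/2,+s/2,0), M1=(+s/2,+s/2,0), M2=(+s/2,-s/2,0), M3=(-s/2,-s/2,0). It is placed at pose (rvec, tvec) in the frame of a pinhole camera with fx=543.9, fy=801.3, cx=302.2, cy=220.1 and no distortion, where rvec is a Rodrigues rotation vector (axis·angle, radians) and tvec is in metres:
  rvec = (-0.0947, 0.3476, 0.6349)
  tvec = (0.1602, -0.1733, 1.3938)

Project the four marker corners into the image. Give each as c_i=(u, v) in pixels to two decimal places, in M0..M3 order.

c0=(311.45, 136.54) c1=(372.44, 199.36) c2=(420.87, 103.52) c3=(357.35, 45.23)

Intrinsics K: fx=543.9, fy=801.3, cx=302.2, cy=220.1
Marker side s = 0.202 m; corners in marker frame (Z=0):
  M0 = (-0.1010, +0.1010, 0)
  M1 = (+0.1010, +0.1010, 0)
  M2 = (+0.1010, -0.1010, 0)
  M3 = (-0.1010, -0.1010, 0)
rvec = (-0.0947, 0.3476, 0.6349), |rvec| = θ = 0.72999 rad = 41.826°
Rodrigues: sinθ=0.66687, 1−cosθ=0.25482; R = I + sinθ·[k]× + (1−cosθ)·[k]×²:
    [+0.74947 -0.59574 +0.28879]
    [+0.56425 +0.80296 +0.19204]
    [-0.34629 +0.01902 +0.93793]
t = (0.1602, -0.1733, 1.3938) m
M0: Pc = R·M0+t = (+0.02433, -0.14919, +1.43070); u = 543.9·(+0.02433)/1.43070 + 302.2 = 311.4511, v = 801.3·(-0.14919)/1.43070 + 220.1 = 136.5415
M1: Pc = R·M1+t = (+0.17573, -0.03521, +1.36075); u = 543.9·(+0.17573)/1.36075 + 302.2 = 372.4393, v = 801.3·(-0.03521)/1.36075 + 220.1 = 199.3649
M2: Pc = R·M2+t = (+0.29607, -0.19741, +1.35690); u = 543.9·(+0.29607)/1.35690 + 302.2 = 420.8746, v = 801.3·(-0.19741)/1.35690 + 220.1 = 103.5230
M3: Pc = R·M3+t = (+0.14467, -0.31139, +1.42685); u = 543.9·(+0.14467)/1.42685 + 302.2 = 357.3477, v = 801.3·(-0.31139)/1.42685 + 220.1 = 45.2291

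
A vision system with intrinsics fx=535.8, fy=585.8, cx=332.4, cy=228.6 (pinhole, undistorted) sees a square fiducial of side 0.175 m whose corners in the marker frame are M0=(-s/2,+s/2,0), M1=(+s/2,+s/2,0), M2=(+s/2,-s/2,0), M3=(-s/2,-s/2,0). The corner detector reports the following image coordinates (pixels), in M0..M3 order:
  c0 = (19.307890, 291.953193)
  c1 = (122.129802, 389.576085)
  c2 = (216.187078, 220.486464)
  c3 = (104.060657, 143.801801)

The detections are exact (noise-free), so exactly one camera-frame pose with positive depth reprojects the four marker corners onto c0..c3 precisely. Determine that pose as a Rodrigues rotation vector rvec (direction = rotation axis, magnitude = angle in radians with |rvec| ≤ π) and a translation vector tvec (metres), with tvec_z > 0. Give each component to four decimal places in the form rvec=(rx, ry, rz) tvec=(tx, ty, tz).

Intrinsics K: fx=535.8, fy=585.8, cx=332.4, cy=228.6
Marker side s = 0.175 m; corners in marker frame (Z=0):
  M0 = (-0.0875, +0.0875, 0)
  M1 = (+0.0875, +0.0875, 0)
  M2 = (+0.0875, -0.0875, 0)
  M3 = (-0.0875, -0.0875, 0)
Detected image corners:
  c0 = (19.307890, 291.953193) px
  c1 = (122.129802, 389.576085) px
  c2 = (216.187078, 220.486464) px
  c3 = (104.060657, 143.801801) px
Planar DLT: solve 8×8 A·h = b for H (H[2,2]=1):
  H  [+533.06676 -519.76503 +112.46648]
  H  [+313.42033 +878.89255 +258.13682]
  H  [-0.70423 -0.09112 +1.00000]
B = K⁻¹H; ‖b₁‖=1.789361, ‖b₂‖=1.789361; λ = 2/(‖b₁‖+‖b₂‖) = 0.558859, sign → tz>0 ⇒ λ=+0.558859
r₁ = λ·B[:,0] = (+0.80017,+0.45259,-0.39357); r₂ = λ·B[:,1] = (-0.51054,+0.85834,-0.05092)
r₃ = r₁×r₂ = (+0.31477,+0.24168,+0.91789); SVD([r₁ r₂ r₃]) → R = UVᵀ:
  R  [+0.80017 -0.51054 +0.31477]
  R  [+0.45259 +0.85834 +0.24168]
  R  [-0.39357 -0.05092 +0.91789]
t = (-0.22940, +0.02818, +0.55886) m
tr R = 2.576397; θ = arccos((tr R − 1)/2) = 0.662920 rad = 37.983°
axis k = ((R−Rᵀ)₃₂, (R−Rᵀ)₁₃, (R−Rᵀ)₂₁) / (2 sinθ) = (-0.237726, +0.575486, +0.782497)
rvec = θ·k = (-0.157593, +0.381501, +0.518733)

rvec=(-0.1576, 0.3815, 0.5187) tvec=(-0.2294, 0.0282, 0.5589)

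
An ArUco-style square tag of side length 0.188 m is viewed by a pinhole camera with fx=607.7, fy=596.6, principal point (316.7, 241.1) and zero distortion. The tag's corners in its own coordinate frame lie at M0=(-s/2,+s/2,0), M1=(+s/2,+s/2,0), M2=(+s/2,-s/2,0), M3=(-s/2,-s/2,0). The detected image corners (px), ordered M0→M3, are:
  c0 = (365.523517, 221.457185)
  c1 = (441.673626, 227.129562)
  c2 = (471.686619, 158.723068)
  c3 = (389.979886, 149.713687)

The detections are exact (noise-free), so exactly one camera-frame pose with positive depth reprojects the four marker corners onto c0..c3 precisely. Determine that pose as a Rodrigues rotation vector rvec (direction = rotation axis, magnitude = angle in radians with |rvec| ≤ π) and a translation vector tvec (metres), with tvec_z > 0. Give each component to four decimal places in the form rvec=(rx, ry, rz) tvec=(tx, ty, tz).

rvec=(0.6661, -0.2460, 0.1537) tvec=(0.2197, -0.1118, 1.3256)

Intrinsics K: fx=607.7, fy=596.6, cx=316.7, cy=241.1
Marker side s = 0.188 m; corners in marker frame (Z=0):
  M0 = (-0.0940, +0.0940, 0)
  M1 = (+0.0940, +0.0940, 0)
  M2 = (+0.0940, -0.0940, 0)
  M3 = (-0.0940, -0.0940, 0)
Detected image corners:
  c0 = (365.523517, 221.457185) px
  c1 = (441.673626, 227.129562) px
  c2 = (471.686619, 158.723068) px
  c3 = (389.979886, 149.713687) px
Planar DLT: solve 8×8 A·h = b for H (H[2,2]=1):
  H  [+505.41104 +40.82667 +417.41175]
  H  [+77.77627 +456.93006 +190.79529]
  H  [+0.20660 +0.44576 +1.00000]
B = K⁻¹H; ‖b₁‖=0.754367, ‖b₂‖=0.754367; λ = 2/(‖b₁‖+‖b₂‖) = 1.325614, sign → tz>0 ⇒ λ=+1.325614
r₁ = λ·B[:,0] = (+0.95976,+0.06213,+0.27388); r₂ = λ·B[:,1] = (-0.21889,+0.77648,+0.59091)
r₃ = r₁×r₂ = (-0.17594,-0.62708,+0.75883); SVD([r₁ r₂ r₃]) → R = UVᵀ:
  R  [+0.95976 -0.21889 -0.17594]
  R  [+0.06213 +0.77648 -0.62708]
  R  [+0.27388 +0.59091 +0.75883]
t = (+0.21969, -0.11177, +1.32561) m
tr R = 2.495058; θ = arccos((tr R − 1)/2) = 0.726462 rad = 41.623°
axis k = ((R−Rᵀ)₃₂, (R−Rᵀ)₁₃, (R−Rᵀ)₂₁) / (2 sinθ) = (+0.916841, -0.338602, +0.211543)
rvec = θ·k = (+0.666051, -0.245982, +0.153678)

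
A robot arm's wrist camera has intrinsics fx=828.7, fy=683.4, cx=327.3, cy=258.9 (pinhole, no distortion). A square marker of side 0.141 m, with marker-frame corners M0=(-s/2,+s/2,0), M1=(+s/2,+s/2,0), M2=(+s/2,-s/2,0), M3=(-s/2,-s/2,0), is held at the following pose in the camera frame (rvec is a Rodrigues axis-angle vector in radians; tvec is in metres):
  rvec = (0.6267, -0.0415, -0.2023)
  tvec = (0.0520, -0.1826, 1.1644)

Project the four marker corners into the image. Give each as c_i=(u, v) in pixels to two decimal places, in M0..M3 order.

c0=(324.08, 195.10) c1=(419.12, 178.89) c2=(407.61, 105.04) c3=(305.63, 122.65)

Intrinsics K: fx=828.7, fy=683.4, cx=327.3, cy=258.9
Marker side s = 0.141 m; corners in marker frame (Z=0):
  M0 = (-0.0705, +0.0705, 0)
  M1 = (+0.0705, +0.0705, 0)
  M2 = (+0.0705, -0.0705, 0)
  M3 = (-0.0705, -0.0705, 0)
rvec = (0.6267, -0.0415, -0.2023), |rvec| = θ = 0.65985 rad = 37.807°
Rodrigues: sinθ=0.61300, 1−cosθ=0.20992; R = I + sinθ·[k]× + (1−cosθ)·[k]×²:
    [+0.97944 +0.17540 -0.09968]
    [-0.20048 +0.79092 -0.57815]
    [-0.02257 +0.58625 +0.80982]
t = (0.0520, -0.1826, 1.1644) m
M0: Pc = R·M0+t = (-0.00468, -0.11271, +1.20732); u = 828.7·(-0.00468)/1.20732 + 327.3 = 324.0843, v = 683.4·(-0.11271)/1.20732 + 258.9 = 195.1026
M1: Pc = R·M1+t = (+0.13342, -0.14097, +1.20414); u = 828.7·(+0.13342)/1.20414 + 327.3 = 419.1181, v = 683.4·(-0.14097)/1.20414 + 258.9 = 178.8913
M2: Pc = R·M2+t = (+0.10868, -0.25249, +1.12148); u = 828.7·(+0.10868)/1.12148 + 327.3 = 407.6112, v = 683.4·(-0.25249)/1.12148 + 258.9 = 105.0372
M3: Pc = R·M3+t = (-0.02942, -0.22423, +1.12466); u = 828.7·(-0.02942)/1.12466 + 327.3 = 305.6250, v = 683.4·(-0.22423)/1.12466 + 258.9 = 122.6491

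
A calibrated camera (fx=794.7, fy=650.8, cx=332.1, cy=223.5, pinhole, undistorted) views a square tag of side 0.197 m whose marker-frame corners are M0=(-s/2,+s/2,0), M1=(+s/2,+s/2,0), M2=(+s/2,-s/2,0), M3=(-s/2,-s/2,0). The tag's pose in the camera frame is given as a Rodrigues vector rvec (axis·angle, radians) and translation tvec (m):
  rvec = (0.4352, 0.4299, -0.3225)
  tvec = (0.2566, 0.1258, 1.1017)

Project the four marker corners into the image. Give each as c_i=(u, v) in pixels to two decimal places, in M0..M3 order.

Intrinsics K: fx=794.7, fy=650.8, cx=332.1, cy=223.5
Marker side s = 0.197 m; corners in marker frame (Z=0):
  M0 = (-0.0985, +0.0985, 0)
  M1 = (+0.0985, +0.0985, 0)
  M2 = (+0.0985, -0.0985, 0)
  M3 = (-0.0985, -0.0985, 0)
rvec = (0.4352, 0.4299, -0.3225), |rvec| = θ = 0.69153 rad = 39.622°
Rodrigues: sinθ=0.63772, 1−cosθ=0.22973; R = I + sinθ·[k]× + (1−cosθ)·[k]×²:
    [+0.86125 +0.38728 +0.32902]
    [-0.20753 +0.85905 -0.46794]
    [-0.46387 +0.33473 +0.82023]
t = (0.2566, 0.1258, 1.1017) m
M0: Pc = R·M0+t = (+0.20991, +0.23086, +1.18036); u = 794.7·(+0.20991)/1.18036 + 332.1 = 473.4281, v = 650.8·(+0.23086)/1.18036 + 223.5 = 350.7849
M1: Pc = R·M1+t = (+0.37958, +0.18998, +1.08898); u = 794.7·(+0.37958)/1.08898 + 332.1 = 609.1049, v = 650.8·(+0.18998)/1.08898 + 223.5 = 337.0337
M2: Pc = R·M2+t = (+0.30329, +0.02074, +1.02304); u = 794.7·(+0.30329)/1.02304 + 332.1 = 567.6941, v = 650.8·(+0.02074)/1.02304 + 223.5 = 236.6950
M3: Pc = R·M3+t = (+0.13362, +0.06162, +1.11442); u = 794.7·(+0.13362)/1.11442 + 332.1 = 427.3848, v = 650.8·(+0.06162)/1.11442 + 223.5 = 259.4877

c0=(473.43, 350.78) c1=(609.10, 337.03) c2=(567.69, 236.69) c3=(427.38, 259.49)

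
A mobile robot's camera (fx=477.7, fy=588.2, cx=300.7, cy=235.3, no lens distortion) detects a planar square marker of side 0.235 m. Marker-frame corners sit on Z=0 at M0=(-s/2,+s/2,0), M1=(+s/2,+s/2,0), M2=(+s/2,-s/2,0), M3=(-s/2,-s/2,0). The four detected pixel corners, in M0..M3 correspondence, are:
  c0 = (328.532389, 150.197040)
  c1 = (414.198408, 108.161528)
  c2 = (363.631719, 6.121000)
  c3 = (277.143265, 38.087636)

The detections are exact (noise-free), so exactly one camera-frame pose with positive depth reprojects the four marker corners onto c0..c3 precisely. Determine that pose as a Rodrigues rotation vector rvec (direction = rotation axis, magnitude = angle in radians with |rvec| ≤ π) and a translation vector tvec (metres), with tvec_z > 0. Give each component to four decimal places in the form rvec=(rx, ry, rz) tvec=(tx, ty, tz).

Intrinsics K: fx=477.7, fy=588.2, cx=300.7, cy=235.3
Marker side s = 0.235 m; corners in marker frame (Z=0):
  M0 = (-0.1175, +0.1175, 0)
  M1 = (+0.1175, +0.1175, 0)
  M2 = (+0.1175, -0.1175, 0)
  M3 = (-0.1175, -0.1175, 0)
Detected image corners:
  c0 = (328.532389, 150.197040) px
  c1 = (414.198408, 108.161528) px
  c2 = (363.631719, 6.121000) px
  c3 = (277.143265, 38.087636) px
Planar DLT: solve 8×8 A·h = b for H (H[2,2]=1):
  H  [+485.24401 +160.48807 +347.12714]
  H  [-131.03285 +442.44508 +73.86916]
  H  [+0.34383 -0.16297 +1.00000]
B = K⁻¹H; ‖b₁‖=0.941818, ‖b₂‖=0.941818; λ = 2/(‖b₁‖+‖b₂‖) = 1.061776, sign → tz>0 ⇒ λ=+1.061776
r₁ = λ·B[:,0] = (+0.84874,-0.38257,+0.36508); r₂ = λ·B[:,1] = (+0.46564,+0.86789,-0.17304)
r₃ = r₁×r₂ = (-0.25065,+0.31686,+0.91475); SVD([r₁ r₂ r₃]) → R = UVᵀ:
  R  [+0.84874 +0.46564 -0.25065]
  R  [-0.38257 +0.86789 +0.31686]
  R  [+0.36508 -0.17304 +0.91475]
t = (+0.10319, -0.29140, +1.06178) m
tr R = 2.631386; θ = arccos((tr R − 1)/2) = 0.616870 rad = 35.344°
axis k = ((R−Rᵀ)₃₂, (R−Rᵀ)₁₃, (R−Rᵀ)₂₁) / (2 sinθ) = (-0.423434, -0.532184, -0.733133)
rvec = θ·k = (-0.261204, -0.328289, -0.452248)

rvec=(-0.2612, -0.3283, -0.4522) tvec=(0.1032, -0.2914, 1.0618)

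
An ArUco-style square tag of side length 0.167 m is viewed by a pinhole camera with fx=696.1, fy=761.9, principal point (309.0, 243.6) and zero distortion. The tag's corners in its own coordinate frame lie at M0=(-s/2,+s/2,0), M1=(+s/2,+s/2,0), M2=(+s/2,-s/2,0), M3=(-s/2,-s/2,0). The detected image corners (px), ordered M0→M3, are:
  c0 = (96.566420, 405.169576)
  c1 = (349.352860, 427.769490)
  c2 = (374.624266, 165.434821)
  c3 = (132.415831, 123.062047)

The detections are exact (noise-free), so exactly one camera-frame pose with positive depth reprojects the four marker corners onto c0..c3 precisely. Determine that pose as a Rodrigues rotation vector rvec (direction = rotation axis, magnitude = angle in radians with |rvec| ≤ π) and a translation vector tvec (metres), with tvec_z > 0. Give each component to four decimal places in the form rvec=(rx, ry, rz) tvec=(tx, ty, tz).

rvec=(-0.0802, -0.2208, 0.1223) tvec=(-0.0439, 0.0214, 0.4652)

Intrinsics K: fx=696.1, fy=761.9, cx=309.0, cy=243.6
Marker side s = 0.167 m; corners in marker frame (Z=0):
  M0 = (-0.0835, +0.0835, 0)
  M1 = (+0.0835, +0.0835, 0)
  M2 = (+0.0835, -0.0835, 0)
  M3 = (-0.0835, -0.0835, 0)
Detected image corners:
  c0 = (96.566420, 405.169576) px
  c1 = (349.352860, 427.769490) px
  c2 = (374.624266, 165.434821) px
  c3 = (132.415831, 123.062047) px
Planar DLT: solve 8×8 A·h = b for H (H[2,2]=1):
  H  [+1590.77995 -229.26101 +243.23412]
  H  [+324.12156 +1571.92752 +278.71623]
  H  [+0.45872 -0.19929 +1.00000]
B = K⁻¹H; ‖b₁‖=2.149739, ‖b₂‖=2.149739; λ = 2/(‖b₁‖+‖b₂‖) = 0.465173, sign → tz>0 ⇒ λ=+0.465173
r₁ = λ·B[:,0] = (+0.96833,+0.12966,+0.21339); r₂ = λ·B[:,1] = (-0.11205,+0.98937,-0.09270)
r₃ = r₁×r₂ = (-0.22314,+0.06585,+0.97256); SVD([r₁ r₂ r₃]) → R = UVᵀ:
  R  [+0.96833 -0.11205 -0.22314]
  R  [+0.12966 +0.98937 +0.06585]
  R  [+0.21339 -0.09270 +0.97256]
t = (-0.04395, +0.02144, +0.46517) m
tr R = 2.930254; θ = arccos((tr R − 1)/2) = 0.264869 rad = 15.176°
axis k = ((R−Rᵀ)₃₂, (R−Rᵀ)₁₃, (R−Rᵀ)₂₁) / (2 sinθ) = (-0.302840, -0.833751, +0.461679)
rvec = θ·k = (-0.080213, -0.220835, +0.122284)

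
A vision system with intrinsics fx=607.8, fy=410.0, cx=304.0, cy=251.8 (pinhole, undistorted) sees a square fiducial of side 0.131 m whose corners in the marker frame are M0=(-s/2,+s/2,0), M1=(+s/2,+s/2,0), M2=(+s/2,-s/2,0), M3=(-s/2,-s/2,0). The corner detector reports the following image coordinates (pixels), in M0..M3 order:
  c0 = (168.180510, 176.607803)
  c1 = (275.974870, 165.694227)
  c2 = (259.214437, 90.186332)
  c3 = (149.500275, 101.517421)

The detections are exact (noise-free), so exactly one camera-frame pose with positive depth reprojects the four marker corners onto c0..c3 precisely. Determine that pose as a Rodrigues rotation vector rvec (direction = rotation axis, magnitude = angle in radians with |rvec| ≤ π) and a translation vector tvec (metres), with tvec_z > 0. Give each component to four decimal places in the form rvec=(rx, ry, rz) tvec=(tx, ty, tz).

Intrinsics K: fx=607.8, fy=410.0, cx=304.0, cy=251.8
Marker side s = 0.131 m; corners in marker frame (Z=0):
  M0 = (-0.0655, +0.0655, 0)
  M1 = (+0.0655, +0.0655, 0)
  M2 = (+0.0655, -0.0655, 0)
  M3 = (-0.0655, -0.0655, 0)
Detected image corners:
  c0 = (168.180510, 176.607803) px
  c1 = (275.974870, 165.694227) px
  c2 = (259.214437, 90.186332) px
  c3 = (149.500275, 101.517421) px
Planar DLT: solve 8×8 A·h = b for H (H[2,2]=1):
  H  [+825.45042 +164.77263 +213.21981]
  H  [-87.81188 +593.26631 +133.85053]
  H  [-0.02189 +0.13832 +1.00000]
B = K⁻¹H; ‖b₁‖=1.383857, ‖b₂‖=1.383857; λ = 2/(‖b₁‖+‖b₂‖) = 0.722618, sign → tz>0 ⇒ λ=+0.722618
r₁ = λ·B[:,0] = (+0.98930,-0.14505,-0.01582); r₂ = λ·B[:,1] = (+0.14591,+0.98424,+0.09995)
r₃ = r₁×r₂ = (+0.00107,-0.10119,+0.99487); SVD([r₁ r₂ r₃]) → R = UVᵀ:
  R  [+0.98930 +0.14591 +0.00107]
  R  [-0.14505 +0.98424 -0.10119]
  R  [-0.01582 +0.09995 +0.99487]
t = (-0.10793, -0.20788, +0.72262) m
tr R = 2.968400; θ = arccos((tr R − 1)/2) = 0.177998 rad = 10.199°
axis k = ((R−Rᵀ)₃₂, (R−Rᵀ)₁₃, (R−Rᵀ)₂₁) / (2 sinθ) = (+0.568014, +0.047712, -0.821634)
rvec = θ·k = (+0.101105, +0.008493, -0.146249)

rvec=(0.1011, 0.0085, -0.1462) tvec=(-0.1079, -0.2079, 0.7226)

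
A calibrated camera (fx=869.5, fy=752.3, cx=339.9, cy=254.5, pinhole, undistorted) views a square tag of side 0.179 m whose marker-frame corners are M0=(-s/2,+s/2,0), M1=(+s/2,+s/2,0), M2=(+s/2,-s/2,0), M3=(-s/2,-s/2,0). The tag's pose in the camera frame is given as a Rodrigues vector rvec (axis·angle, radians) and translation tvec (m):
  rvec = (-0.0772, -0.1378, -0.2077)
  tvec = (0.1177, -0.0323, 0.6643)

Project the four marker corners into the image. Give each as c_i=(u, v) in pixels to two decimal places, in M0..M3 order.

c0=(406.97, 339.44) c1=(628.96, 296.07) c2=(576.24, 102.97) c3=(355.93, 138.03)

Intrinsics K: fx=869.5, fy=752.3, cx=339.9, cy=254.5
Marker side s = 0.179 m; corners in marker frame (Z=0):
  M0 = (-0.0895, +0.0895, 0)
  M1 = (+0.0895, +0.0895, 0)
  M2 = (+0.0895, -0.0895, 0)
  M3 = (-0.0895, -0.0895, 0)
rvec = (-0.0772, -0.1378, -0.2077), |rvec| = θ = 0.26094 rad = 14.951°
Rodrigues: sinθ=0.25799, 1−cosθ=0.03385; R = I + sinθ·[k]× + (1−cosθ)·[k]×²:
    [+0.96911 +0.21064 -0.12827]
    [-0.20006 +0.97559 +0.09056]
    [+0.14421 -0.06210 +0.98760]
t = (0.1177, -0.0323, 0.6643) m
M0: Pc = R·M0+t = (+0.04982, +0.07292, +0.64584); u = 869.5·(+0.04982)/0.64584 + 339.9 = 406.9693, v = 752.3·(+0.07292)/0.64584 + 254.5 = 339.4417
M1: Pc = R·M1+t = (+0.22329, +0.03711, +0.67165); u = 869.5·(+0.22329)/0.67165 + 339.9 = 628.9626, v = 752.3·(+0.03711)/0.67165 + 254.5 = 296.0658
M2: Pc = R·M2+t = (+0.18558, -0.13752, +0.68276); u = 869.5·(+0.18558)/0.68276 + 339.9 = 576.2400, v = 752.3·(-0.13752)/0.68276 + 254.5 = 102.9736
M3: Pc = R·M3+t = (+0.01211, -0.10171, +0.65695); u = 869.5·(+0.01211)/0.65695 + 339.9 = 355.9310, v = 752.3·(-0.10171)/0.65695 + 254.5 = 138.0282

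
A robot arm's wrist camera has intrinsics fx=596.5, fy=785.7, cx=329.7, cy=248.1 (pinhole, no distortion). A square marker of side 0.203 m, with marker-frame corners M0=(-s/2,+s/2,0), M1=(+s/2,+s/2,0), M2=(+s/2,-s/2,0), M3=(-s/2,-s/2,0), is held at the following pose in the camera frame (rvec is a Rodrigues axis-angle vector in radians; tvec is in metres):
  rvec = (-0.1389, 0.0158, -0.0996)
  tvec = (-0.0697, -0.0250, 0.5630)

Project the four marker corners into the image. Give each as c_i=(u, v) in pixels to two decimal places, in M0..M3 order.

Intrinsics K: fx=596.5, fy=785.7, cx=329.7, cy=248.1
Marker side s = 0.203 m; corners in marker frame (Z=0):
  M0 = (-0.1015, +0.1015, 0)
  M1 = (+0.1015, +0.1015, 0)
  M2 = (+0.1015, -0.1015, 0)
  M3 = (-0.1015, -0.1015, 0)
rvec = (-0.1389, 0.0158, -0.0996), |rvec| = θ = 0.17165 rad = 9.835°
Rodrigues: sinθ=0.17081, 1−cosθ=0.01470; R = I + sinθ·[k]× + (1−cosθ)·[k]×²:
    [+0.99493 +0.09802 +0.02262]
    [-0.10021 +0.98543 +0.13743]
    [-0.00882 -0.13900 +0.99025]
t = (-0.0697, -0.0250, 0.5630) m
M0: Pc = R·M0+t = (-0.16074, +0.08519, +0.54979); u = 596.5·(-0.16074)/0.54979 + 329.7 = 155.3064, v = 785.7·(+0.08519)/0.54979 + 248.1 = 369.8479
M1: Pc = R·M1+t = (+0.04123, +0.06485, +0.54800); u = 596.5·(+0.04123)/0.54800 + 329.7 = 374.5836, v = 785.7·(+0.06485)/0.54800 + 248.1 = 341.0802
M2: Pc = R·M2+t = (+0.02134, -0.13519, +0.57621); u = 596.5·(+0.02134)/0.57621 + 329.7 = 351.7876, v = 785.7·(-0.13519)/0.57621 + 248.1 = 63.7580
M3: Pc = R·M3+t = (-0.18063, -0.11485, +0.57800); u = 596.5·(-0.18063)/0.57800 + 329.7 = 143.2860, v = 785.7·(-0.11485)/0.57800 + 248.1 = 91.9805

c0=(155.31, 369.85) c1=(374.58, 341.08) c2=(351.79, 63.76) c3=(143.29, 91.98)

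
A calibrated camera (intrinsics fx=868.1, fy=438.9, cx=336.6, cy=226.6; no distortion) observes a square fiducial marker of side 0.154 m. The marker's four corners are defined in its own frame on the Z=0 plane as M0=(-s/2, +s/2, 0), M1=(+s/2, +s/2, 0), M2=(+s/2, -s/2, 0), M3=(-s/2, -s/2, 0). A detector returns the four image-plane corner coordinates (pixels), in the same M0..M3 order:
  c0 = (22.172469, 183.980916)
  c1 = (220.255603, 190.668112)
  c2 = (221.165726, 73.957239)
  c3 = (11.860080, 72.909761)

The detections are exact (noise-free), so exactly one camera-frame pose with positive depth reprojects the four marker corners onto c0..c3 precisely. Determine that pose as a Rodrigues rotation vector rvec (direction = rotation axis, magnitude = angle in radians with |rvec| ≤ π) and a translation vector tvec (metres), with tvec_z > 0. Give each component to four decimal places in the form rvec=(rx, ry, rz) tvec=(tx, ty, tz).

Intrinsics K: fx=868.1, fy=438.9, cx=336.6, cy=226.6
Marker side s = 0.154 m; corners in marker frame (Z=0):
  M0 = (-0.0770, +0.0770, 0)
  M1 = (+0.0770, +0.0770, 0)
  M2 = (+0.0770, -0.0770, 0)
  M3 = (-0.0770, -0.0770, 0)
Detected image corners:
  c0 = (22.172469, 183.980916) px
  c1 = (220.255603, 190.668112) px
  c2 = (221.165726, 73.957239) px
  c3 = (11.860080, 72.909761) px
Planar DLT: solve 8×8 A·h = b for H (H[2,2]=1):
  H  [+1281.96996 +74.90440 +116.31063]
  H  [-17.91338 +786.73032 +131.93178]
  H  [-0.33396 +0.36547 +1.00000]
B = K⁻¹H; ‖b₁‖=1.645864, ‖b₂‖=1.645864; λ = 2/(‖b₁‖+‖b₂‖) = 0.607584, sign → tz>0 ⇒ λ=+0.607584
r₁ = λ·B[:,0] = (+0.97593,+0.07996,-0.20291); r₂ = λ·B[:,1] = (-0.03367,+0.97445,+0.22205)
r₃ = r₁×r₂ = (+0.21548,-0.20987,+0.95369); SVD([r₁ r₂ r₃]) → R = UVᵀ:
  R  [+0.97593 -0.03367 +0.21548]
  R  [+0.07996 +0.97445 -0.20987]
  R  [-0.20291 +0.22205 +0.95369]
t = (-0.15418, -0.13105, +0.60758) m
tr R = 2.904069; θ = arccos((tr R − 1)/2) = 0.310978 rad = 17.818°
axis k = ((R−Rᵀ)₃₂, (R−Rᵀ)₁₃, (R−Rᵀ)₂₁) / (2 sinθ) = (+0.705782, +0.683662, +0.185684)
rvec = θ·k = (+0.219483, +0.212604, +0.057744)

rvec=(0.2195, 0.2126, 0.0577) tvec=(-0.1542, -0.1311, 0.6076)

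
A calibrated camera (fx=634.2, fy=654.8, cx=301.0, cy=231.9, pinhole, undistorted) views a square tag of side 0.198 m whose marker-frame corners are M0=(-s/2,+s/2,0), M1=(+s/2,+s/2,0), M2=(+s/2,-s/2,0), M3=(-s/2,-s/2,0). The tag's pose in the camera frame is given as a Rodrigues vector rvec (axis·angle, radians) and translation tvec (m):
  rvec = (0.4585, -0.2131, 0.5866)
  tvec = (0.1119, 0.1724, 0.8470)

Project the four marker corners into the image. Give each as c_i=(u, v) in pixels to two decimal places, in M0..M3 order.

Intrinsics K: fx=634.2, fy=654.8, cx=301.0, cy=231.9
Marker side s = 0.198 m; corners in marker frame (Z=0):
  M0 = (-0.0990, +0.0990, 0)
  M1 = (+0.0990, +0.0990, 0)
  M2 = (+0.0990, -0.0990, 0)
  M3 = (-0.0990, -0.0990, 0)
rvec = (0.4585, -0.2131, 0.5866), |rvec| = θ = 0.77442 rad = 44.371°
Rodrigues: sinθ=0.69930, 1−cosθ=0.28518; R = I + sinθ·[k]× + (1−cosθ)·[k]×²:
    [+0.81479 -0.57616 -0.06454]
    [+0.48324 +0.73642 -0.47347]
    [+0.32032 +0.35458 +0.87844]
t = (0.1119, 0.1724, 0.8470) m
M0: Pc = R·M0+t = (-0.02580, +0.19746, +0.85039); u = 634.2·(-0.02580)/0.85039 + 301.0 = 281.7564, v = 654.8·(+0.19746)/0.85039 + 231.9 = 383.9472
M1: Pc = R·M1+t = (+0.13552, +0.29315, +0.91382); u = 634.2·(+0.13552)/0.91382 + 301.0 = 395.0554, v = 654.8·(+0.29315)/0.91382 + 231.9 = 441.9555
M2: Pc = R·M2+t = (+0.24960, +0.14734, +0.84361); u = 634.2·(+0.24960)/0.84361 + 301.0 = 488.6447, v = 654.8·(+0.14734)/0.84361 + 231.9 = 346.2603
M3: Pc = R·M3+t = (+0.08828, +0.05165, +0.78018); u = 634.2·(+0.08828)/0.78018 + 301.0 = 372.7582, v = 654.8·(+0.05165)/0.78018 + 231.9 = 275.2526

c0=(281.76, 383.95) c1=(395.06, 441.96) c2=(488.64, 346.26) c3=(372.76, 275.25)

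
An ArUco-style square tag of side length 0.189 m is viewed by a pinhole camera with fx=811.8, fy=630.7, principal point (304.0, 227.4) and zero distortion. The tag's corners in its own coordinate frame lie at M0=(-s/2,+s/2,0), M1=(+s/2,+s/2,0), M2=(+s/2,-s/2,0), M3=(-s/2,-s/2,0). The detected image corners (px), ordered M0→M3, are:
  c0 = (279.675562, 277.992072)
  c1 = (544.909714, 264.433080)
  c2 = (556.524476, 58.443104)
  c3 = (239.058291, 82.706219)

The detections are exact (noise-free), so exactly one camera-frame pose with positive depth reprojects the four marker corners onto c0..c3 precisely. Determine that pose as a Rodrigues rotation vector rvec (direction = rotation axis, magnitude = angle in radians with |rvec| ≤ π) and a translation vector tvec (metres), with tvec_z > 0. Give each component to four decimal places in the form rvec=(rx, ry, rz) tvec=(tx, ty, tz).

rvec=(0.5427, 0.0802, -0.0996) tvec=(0.0651, -0.0400, 0.5335)

Intrinsics K: fx=811.8, fy=630.7, cx=304.0, cy=227.4
Marker side s = 0.189 m; corners in marker frame (Z=0):
  M0 = (-0.0945, +0.0945, 0)
  M1 = (+0.0945, +0.0945, 0)
  M2 = (+0.0945, -0.0945, 0)
  M3 = (-0.0945, -0.0945, 0)
Detected image corners:
  c0 = (279.675562, 277.992072) px
  c1 = (544.909714, 264.433080) px
  c2 = (556.524476, 58.443104) px
  c3 = (239.058291, 82.706219) px
Planar DLT: solve 8×8 A·h = b for H (H[2,2]=1):
  H  [+1451.26772 +467.30540 +403.05575]
  H  [-130.30132 +1224.79642 +180.14812]
  H  [-0.19197 +0.95810 +1.00000]
B = K⁻¹H; ‖b₁‖=1.874528, ‖b₂‖=1.874528; λ = 2/(‖b₁‖+‖b₂‖) = 0.533467, sign → tz>0 ⇒ λ=+0.533467
r₁ = λ·B[:,0] = (+0.99204,-0.07329,-0.10241); r₂ = λ·B[:,1] = (+0.11568,+0.85169,+0.51112)
r₃ = r₁×r₂ = (+0.04976,-0.51890,+0.85339); SVD([r₁ r₂ r₃]) → R = UVᵀ:
  R  [+0.99204 +0.11568 +0.04976]
  R  [-0.07329 +0.85169 -0.51890]
  R  [-0.10241 +0.51112 +0.85339]
t = (+0.06509, -0.03997, +0.53347) m
tr R = 2.697117; θ = arccos((tr R − 1)/2) = 0.557542 rad = 31.945°
axis k = ((R−Rᵀ)₃₂, (R−Rᵀ)₁₃, (R−Rᵀ)₂₁) / (2 sinθ) = (+0.973360, +0.143804, -0.178579)
rvec = θ·k = (+0.542689, +0.080177, -0.099565)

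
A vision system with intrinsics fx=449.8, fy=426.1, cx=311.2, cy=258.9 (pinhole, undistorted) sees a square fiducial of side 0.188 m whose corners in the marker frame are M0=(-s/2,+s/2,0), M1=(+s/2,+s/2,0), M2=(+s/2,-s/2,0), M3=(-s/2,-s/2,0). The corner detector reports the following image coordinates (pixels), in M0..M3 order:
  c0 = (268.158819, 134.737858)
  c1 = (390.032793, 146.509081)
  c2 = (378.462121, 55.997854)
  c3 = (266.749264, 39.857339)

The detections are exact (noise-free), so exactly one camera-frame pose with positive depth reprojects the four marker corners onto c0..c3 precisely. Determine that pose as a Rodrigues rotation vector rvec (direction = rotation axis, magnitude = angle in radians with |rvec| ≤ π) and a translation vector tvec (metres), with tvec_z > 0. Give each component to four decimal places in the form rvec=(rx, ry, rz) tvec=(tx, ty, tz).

rvec=(-0.3474, -0.2324, -0.0044) tvec=(0.0254, -0.2739, 0.7008)

Intrinsics K: fx=449.8, fy=426.1, cx=311.2, cy=258.9
Marker side s = 0.188 m; corners in marker frame (Z=0):
  M0 = (-0.0940, +0.0940, 0)
  M1 = (+0.0940, +0.0940, 0)
  M2 = (+0.0940, -0.0940, 0)
  M3 = (-0.0940, -0.0940, 0)
Detected image corners:
  c0 = (268.158819, 134.737858) px
  c1 = (390.032793, 146.509081) px
  c2 = (378.462121, 55.997854) px
  c3 = (266.749264, 39.857339) px
Planar DLT: solve 8×8 A·h = b for H (H[2,2]=1):
  H  [+725.30209 -121.30174 +327.47769]
  H  [+105.21868 +447.38968 +92.39309]
  H  [+0.32310 -0.48072 +1.00000]
B = K⁻¹H; ‖b₁‖=1.426942, ‖b₂‖=1.426942; λ = 2/(‖b₁‖+‖b₂‖) = 0.700799, sign → tz>0 ⇒ λ=+0.700799
r₁ = λ·B[:,0] = (+0.97338,+0.03547,+0.22643); r₂ = λ·B[:,1] = (+0.04409,+0.94051,-0.33689)
r₃ = r₁×r₂ = (-0.22491,+0.33791,+0.91391); SVD([r₁ r₂ r₃]) → R = UVᵀ:
  R  [+0.97338 +0.04409 -0.22491]
  R  [+0.03547 +0.94051 +0.33791]
  R  [+0.22643 -0.33689 +0.91391]
t = (+0.02536, -0.27385, +0.70080) m
tr R = 2.827805; θ = arccos((tr R − 1)/2) = 0.418001 rad = 23.950°
axis k = ((R−Rᵀ)₃₂, (R−Rᵀ)₁₃, (R−Rᵀ)₂₁) / (2 sinθ) = (-0.831168, -0.555921, -0.010615)
rvec = θ·k = (-0.347429, -0.232375, -0.004437)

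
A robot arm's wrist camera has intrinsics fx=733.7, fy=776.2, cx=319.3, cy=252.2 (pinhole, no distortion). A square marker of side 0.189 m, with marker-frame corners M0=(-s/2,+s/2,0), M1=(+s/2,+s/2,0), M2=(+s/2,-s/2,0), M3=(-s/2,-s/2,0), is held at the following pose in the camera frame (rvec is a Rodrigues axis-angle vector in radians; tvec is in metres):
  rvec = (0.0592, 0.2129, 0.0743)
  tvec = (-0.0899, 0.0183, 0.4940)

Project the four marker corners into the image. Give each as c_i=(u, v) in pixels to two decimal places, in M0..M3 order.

Intrinsics K: fx=733.7, fy=776.2, cx=319.3, cy=252.2
Marker side s = 0.189 m; corners in marker frame (Z=0):
  M0 = (-0.0945, +0.0945, 0)
  M1 = (+0.0945, +0.0945, 0)
  M2 = (+0.0945, -0.0945, 0)
  M3 = (-0.0945, -0.0945, 0)
rvec = (0.0592, 0.2129, 0.0743), |rvec| = θ = 0.23313 rad = 13.358°
Rodrigues: sinθ=0.23103, 1−cosθ=0.02705; R = I + sinθ·[k]× + (1−cosθ)·[k]×²:
    [+0.97469 -0.06736 +0.21317]
    [+0.07990 +0.99551 -0.05079]
    [-0.20879 +0.06654 +0.97569]
t = (-0.0899, 0.0183, 0.4940) m
M0: Pc = R·M0+t = (-0.18837, +0.10482, +0.52002); u = 733.7·(-0.18837)/0.52002 + 319.3 = 53.5217, v = 776.2·(+0.10482)/0.52002 + 252.2 = 408.6656
M1: Pc = R·M1+t = (-0.00416, +0.11993, +0.48056); u = 733.7·(-0.00416)/0.48056 + 319.3 = 312.9536, v = 776.2·(+0.11993)/0.48056 + 252.2 = 445.9057
M2: Pc = R·M2+t = (+0.00857, -0.06822, +0.46798); u = 733.7·(+0.00857)/0.46798 + 319.3 = 332.7414, v = 776.2·(-0.06822)/0.46798 + 252.2 = 139.0416
M3: Pc = R·M3+t = (-0.17564, -0.08333, +0.50744); u = 733.7·(-0.17564)/0.50744 + 319.3 = 65.3413, v = 776.2·(-0.08333)/0.50744 + 252.2 = 124.7416

c0=(53.52, 408.67) c1=(312.95, 445.91) c2=(332.74, 139.04) c3=(65.34, 124.74)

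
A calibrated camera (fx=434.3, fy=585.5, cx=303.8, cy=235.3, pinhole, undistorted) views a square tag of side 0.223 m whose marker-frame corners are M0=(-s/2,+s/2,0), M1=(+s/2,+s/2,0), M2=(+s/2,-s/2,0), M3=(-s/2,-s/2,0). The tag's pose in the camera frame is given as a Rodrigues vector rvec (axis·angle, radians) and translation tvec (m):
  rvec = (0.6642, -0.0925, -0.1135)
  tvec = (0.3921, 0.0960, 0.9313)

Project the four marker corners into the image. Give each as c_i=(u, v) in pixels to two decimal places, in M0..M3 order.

c0=(430.47, 351.91) c1=(524.38, 333.18) c2=(551.06, 231.15) c3=(442.36, 251.60)

Intrinsics K: fx=434.3, fy=585.5, cx=303.8, cy=235.3
Marker side s = 0.223 m; corners in marker frame (Z=0):
  M0 = (-0.1115, +0.1115, 0)
  M1 = (+0.1115, +0.1115, 0)
  M2 = (+0.1115, -0.1115, 0)
  M3 = (-0.1115, -0.1115, 0)
rvec = (0.6642, -0.0925, -0.1135), |rvec| = θ = 0.68015 rad = 38.970°
Rodrigues: sinθ=0.62891, 1−cosθ=0.22252; R = I + sinθ·[k]× + (1−cosθ)·[k]×²:
    [+0.98969 +0.07540 -0.12179]
    [-0.13450 +0.78160 -0.60911]
    [+0.04927 +0.61921 +0.78368]
t = (0.3921, 0.0960, 0.9313) m
M0: Pc = R·M0+t = (+0.29016, +0.19814, +0.99485); u = 434.3·(+0.29016)/0.99485 + 303.8 = 430.4675, v = 585.5·(+0.19814)/0.99485 + 235.3 = 351.9146
M1: Pc = R·M1+t = (+0.51086, +0.16815, +1.00584); u = 434.3·(+0.51086)/1.00584 + 303.8 = 524.3779, v = 585.5·(+0.16815)/1.00584 + 235.3 = 333.1812
M2: Pc = R·M2+t = (+0.49404, -0.00614, +0.86775); u = 434.3·(+0.49404)/0.86775 + 303.8 = 551.0633, v = 585.5·(-0.00614)/0.86775 + 235.3 = 231.1538
M3: Pc = R·M3+t = (+0.27334, +0.02385, +0.85676); u = 434.3·(+0.27334)/0.85676 + 303.8 = 442.3596, v = 585.5·(+0.02385)/0.85676 + 235.3 = 251.5981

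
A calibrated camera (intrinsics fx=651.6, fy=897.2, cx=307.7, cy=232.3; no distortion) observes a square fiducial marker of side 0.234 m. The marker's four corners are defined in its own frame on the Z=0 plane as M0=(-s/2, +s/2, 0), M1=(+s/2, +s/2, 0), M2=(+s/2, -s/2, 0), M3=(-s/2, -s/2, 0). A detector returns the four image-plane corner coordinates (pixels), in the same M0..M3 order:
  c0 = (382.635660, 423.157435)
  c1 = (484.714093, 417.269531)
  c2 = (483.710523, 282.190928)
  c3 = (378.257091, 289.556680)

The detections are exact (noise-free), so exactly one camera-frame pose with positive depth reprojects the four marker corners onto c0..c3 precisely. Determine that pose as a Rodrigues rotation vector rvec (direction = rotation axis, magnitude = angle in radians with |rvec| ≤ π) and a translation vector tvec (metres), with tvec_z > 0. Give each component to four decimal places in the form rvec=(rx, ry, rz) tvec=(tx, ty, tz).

Intrinsics K: fx=651.6, fy=897.2, cx=307.7, cy=232.3
Marker side s = 0.234 m; corners in marker frame (Z=0):
  M0 = (-0.1170, +0.1170, 0)
  M1 = (+0.1170, +0.1170, 0)
  M2 = (+0.1170, -0.1170, 0)
  M3 = (-0.1170, -0.1170, 0)
Detected image corners:
  c0 = (382.635660, 423.157435) px
  c1 = (484.714093, 417.269531) px
  c2 = (483.710523, 282.190928) px
  c3 = (378.257091, 289.556680) px
Planar DLT: solve 8×8 A·h = b for H (H[2,2]=1):
  H  [+425.98775 +72.07593 +432.10794]
  H  [-42.42659 +623.52530 +354.15972]
  H  [-0.04010 +0.14004 +1.00000]
B = K⁻¹H; ‖b₁‖=0.674899, ‖b₂‖=0.674899; λ = 2/(‖b₁‖+‖b₂‖) = 1.481704, sign → tz>0 ⇒ λ=+1.481704
r₁ = λ·B[:,0] = (+0.99673,-0.05468,-0.05942); r₂ = λ·B[:,1] = (+0.06591,+0.97601,+0.20749)
r₃ = r₁×r₂ = (+0.04665,-0.21073,+0.97643); SVD([r₁ r₂ r₃]) → R = UVᵀ:
  R  [+0.99673 +0.06591 +0.04665]
  R  [-0.05468 +0.97601 -0.21073]
  R  [-0.05942 +0.20749 +0.97643]
t = (+0.28290, +0.20125, +1.48170) m
tr R = 2.949178; θ = arccos((tr R − 1)/2) = 0.225918 rad = 12.944°
axis k = ((R−Rᵀ)₃₂, (R−Rᵀ)₁₃, (R−Rᵀ)₂₁) / (2 sinθ) = (+0.933530, +0.236771, -0.269185)
rvec = θ·k = (+0.210901, +0.053491, -0.060814)

rvec=(0.2109, 0.0535, -0.0608) tvec=(0.2829, 0.2012, 1.4817)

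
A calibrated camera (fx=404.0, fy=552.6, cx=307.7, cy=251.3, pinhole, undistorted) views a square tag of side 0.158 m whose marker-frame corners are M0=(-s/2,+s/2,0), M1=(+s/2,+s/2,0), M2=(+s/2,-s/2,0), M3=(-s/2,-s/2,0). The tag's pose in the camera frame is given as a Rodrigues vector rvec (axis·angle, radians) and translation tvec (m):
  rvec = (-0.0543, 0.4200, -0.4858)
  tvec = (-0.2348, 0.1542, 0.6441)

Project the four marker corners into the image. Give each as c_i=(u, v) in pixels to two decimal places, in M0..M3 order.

Intrinsics K: fx=404.0, fy=552.6, cx=307.7, cy=251.3
Marker side s = 0.158 m; corners in marker frame (Z=0):
  M0 = (-0.0790, +0.0790, 0)
  M1 = (+0.0790, +0.0790, 0)
  M2 = (+0.0790, -0.0790, 0)
  M3 = (-0.0790, -0.0790, 0)
rvec = (-0.0543, 0.4200, -0.4858), |rvec| = θ = 0.64448 rad = 36.926°
Rodrigues: sinθ=0.60078, 1−cosθ=0.20059; R = I + sinθ·[k]× + (1−cosθ)·[k]×²:
    [+0.80084 +0.44185 +0.40426]
    [-0.46388 +0.88460 -0.04792]
    [-0.37878 -0.14915 +0.91339]
t = (-0.2348, 0.1542, 0.6441) m
M0: Pc = R·M0+t = (-0.26316, +0.26073, +0.66224); u = 404.0·(-0.26316)/0.66224 + 307.7 = 147.1591, v = 552.6·(+0.26073)/0.66224 + 251.3 = 468.8633
M1: Pc = R·M1+t = (-0.13663, +0.18744, +0.60239); u = 404.0·(-0.13663)/0.60239 + 307.7 = 216.0694, v = 552.6·(+0.18744)/0.60239 + 251.3 = 423.2442
M2: Pc = R·M2+t = (-0.20644, +0.04767, +0.62596); u = 404.0·(-0.20644)/0.62596 + 307.7 = 174.4618, v = 552.6·(+0.04767)/0.62596 + 251.3 = 293.3834
M3: Pc = R·M3+t = (-0.33297, +0.12096, +0.68581); u = 404.0·(-0.33297)/0.68581 + 307.7 = 111.5504, v = 552.6·(+0.12096)/0.68581 + 251.3 = 348.7675

c0=(147.16, 468.86) c1=(216.07, 423.24) c2=(174.46, 293.38) c3=(111.55, 348.77)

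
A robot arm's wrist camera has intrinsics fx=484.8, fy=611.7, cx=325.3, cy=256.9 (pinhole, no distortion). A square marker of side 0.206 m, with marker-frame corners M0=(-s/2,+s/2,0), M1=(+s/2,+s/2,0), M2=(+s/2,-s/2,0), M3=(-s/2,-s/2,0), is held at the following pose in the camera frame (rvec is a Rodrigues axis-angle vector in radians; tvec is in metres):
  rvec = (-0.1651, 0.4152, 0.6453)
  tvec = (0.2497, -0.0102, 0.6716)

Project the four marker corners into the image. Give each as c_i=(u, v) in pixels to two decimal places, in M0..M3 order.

c0=(401.64, 269.43) c1=(527.30, 381.65) c2=(623.14, 222.92) c3=(486.58, 130.73)

Intrinsics K: fx=484.8, fy=611.7, cx=325.3, cy=256.9
Marker side s = 0.206 m; corners in marker frame (Z=0):
  M0 = (-0.1030, +0.1030, 0)
  M1 = (+0.1030, +0.1030, 0)
  M2 = (+0.1030, -0.1030, 0)
  M3 = (-0.1030, -0.1030, 0)
rvec = (-0.1651, 0.4152, 0.6453), |rvec| = θ = 0.78490 rad = 44.971°
Rodrigues: sinθ=0.70675, 1−cosθ=0.29254; R = I + sinθ·[k]× + (1−cosθ)·[k]×²:
    [+0.72041 -0.61360 +0.32327]
    [+0.54850 +0.78932 +0.27589]
    [-0.42445 -0.02144 +0.90520]
t = (0.2497, -0.0102, 0.6716) m
M0: Pc = R·M0+t = (+0.11230, +0.01460, +0.71311); u = 484.8·(+0.11230)/0.71311 + 325.3 = 401.6438, v = 611.7·(+0.01460)/0.71311 + 256.9 = 269.4275
M1: Pc = R·M1+t = (+0.26070, +0.12760, +0.62567); u = 484.8·(+0.26070)/0.62567 + 325.3 = 527.3025, v = 611.7·(+0.12760)/0.62567 + 256.9 = 381.6464
M2: Pc = R·M2+t = (+0.38710, -0.03500, +0.63009); u = 484.8·(+0.38710)/0.63009 + 325.3 = 623.1428, v = 611.7·(-0.03500)/0.63009 + 256.9 = 222.9172
M3: Pc = R·M3+t = (+0.23870, -0.14800, +0.71753); u = 484.8·(+0.23870)/0.71753 + 325.3 = 486.5784, v = 611.7·(-0.14800)/0.71753 + 256.9 = 130.7316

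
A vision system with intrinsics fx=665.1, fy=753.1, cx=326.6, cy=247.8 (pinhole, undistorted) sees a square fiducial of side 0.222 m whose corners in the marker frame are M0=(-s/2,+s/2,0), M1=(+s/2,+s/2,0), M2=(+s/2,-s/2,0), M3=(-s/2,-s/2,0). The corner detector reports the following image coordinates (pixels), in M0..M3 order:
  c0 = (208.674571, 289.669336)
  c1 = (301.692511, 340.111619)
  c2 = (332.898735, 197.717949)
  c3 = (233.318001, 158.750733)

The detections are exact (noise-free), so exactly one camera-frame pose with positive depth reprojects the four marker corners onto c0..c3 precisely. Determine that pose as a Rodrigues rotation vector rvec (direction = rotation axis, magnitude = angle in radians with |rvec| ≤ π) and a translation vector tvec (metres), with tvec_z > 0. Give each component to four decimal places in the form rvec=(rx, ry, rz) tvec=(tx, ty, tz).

rvec=(0.1384, 0.5681, 0.2955) tvec=(-0.1051, -0.0015, 1.1634)

Intrinsics K: fx=665.1, fy=753.1, cx=326.6, cy=247.8
Marker side s = 0.222 m; corners in marker frame (Z=0):
  M0 = (-0.1110, +0.1110, 0)
  M1 = (+0.1110, +0.1110, 0)
  M2 = (+0.1110, -0.1110, 0)
  M3 = (-0.1110, -0.1110, 0)
Detected image corners:
  c0 = (208.674571, 289.669336) px
  c1 = (301.692511, 340.111619) px
  c2 = (332.898735, 197.717949) px
  c3 = (233.318001, 158.750733) px
Planar DLT: solve 8×8 A·h = b for H (H[2,2]=1):
  H  [+315.81570 -76.56903 +266.53003]
  H  [+94.09370 +658.74550 +246.84442]
  H  [-0.43720 +0.18020 +1.00000]
B = K⁻¹H; ‖b₁‖=0.859557, ‖b₂‖=0.859557; λ = 2/(‖b₁‖+‖b₂‖) = 1.163390, sign → tz>0 ⇒ λ=+1.163390
r₁ = λ·B[:,0] = (+0.80219,+0.31272,-0.50863); r₂ = λ·B[:,1] = (-0.23688,+0.94865,+0.20965)
r₃ = r₁×r₂ = (+0.54807,-0.04769,+0.83507); SVD([r₁ r₂ r₃]) → R = UVᵀ:
  R  [+0.80219 -0.23688 +0.54807]
  R  [+0.31272 +0.94865 -0.04769]
  R  [-0.50863 +0.20965 +0.83507]
t = (-0.10507, -0.00148, +1.16339) m
tr R = 2.585908; θ = arccos((tr R − 1)/2) = 0.655154 rad = 37.538°
axis k = ((R−Rᵀ)₃₂, (R−Rᵀ)₁₃, (R−Rᵀ)₂₁) / (2 sinθ) = (+0.211182, +0.867169, +0.451021)
rvec = θ·k = (+0.138357, +0.568129, +0.295489)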